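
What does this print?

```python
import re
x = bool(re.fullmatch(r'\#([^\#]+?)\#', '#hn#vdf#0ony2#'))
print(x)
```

`re.fullmatch` requires the pattern to consume the entire string.
Here the string isn't matched end-to-end, so the call returns None, and `bool(None)` is False.

False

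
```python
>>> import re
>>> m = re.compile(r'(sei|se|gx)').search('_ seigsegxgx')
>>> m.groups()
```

('sei',)

The regex engine tests alternatives in the order written; an earlier branch that matches wins even if a later one would match more.
`re.search` tries every starting position until one works.
The match spans [2:5] → 'sei'.
Captured: group 1 = 'sei'.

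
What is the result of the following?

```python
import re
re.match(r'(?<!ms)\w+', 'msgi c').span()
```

`re.match` only tries the pattern at the start of the string.
The match spans [0:4] → 'msgi'.

(0, 4)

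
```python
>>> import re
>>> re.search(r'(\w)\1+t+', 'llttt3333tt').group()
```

'llttt'

`\1` has to match the exact text group 1 already captured.
The match spans [0:5] → 'llttt'.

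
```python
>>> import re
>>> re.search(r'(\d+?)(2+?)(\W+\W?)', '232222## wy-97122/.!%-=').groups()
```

Pattern: one or more of a digit (lazy) (captured); then one or more of a literal '2' (lazy) (captured); then one or more of a non-word character, then optionally a non-word character (captured).
Lazy quantifiers expand one character at a time until the remainder of the pattern can match.
`re.search` tries every starting position until one works.
The match spans [0:9] → '232222## '.
Captured: group 1 = '23', group 2 = '2222', group 3 = '## '.

('23', '2222', '## ')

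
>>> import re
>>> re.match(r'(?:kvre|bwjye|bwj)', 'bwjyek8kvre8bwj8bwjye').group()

'bwjye'

The regex engine tests alternatives in the order written; an earlier branch that matches wins even if a later one would match more.
`match` is anchored at position 0; if the pattern doesn't fit there, it returns None.
The match spans [0:5] → 'bwjye'.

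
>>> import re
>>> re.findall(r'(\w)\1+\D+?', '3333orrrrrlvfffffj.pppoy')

A backreference is literal: `\1` must see the identical characters the first group matched.
Walking the string: at [0:5] match '3333o', group 1 = '3'; at [5:11] match 'rrrrrl', group 1 = 'r'; at [12:18] match 'fffffj', group 1 = 'f'; at [19:23] match 'pppo', group 1 = 'p'.
`findall` collects group 1 from each match (4 total).

['3', 'r', 'f', 'p']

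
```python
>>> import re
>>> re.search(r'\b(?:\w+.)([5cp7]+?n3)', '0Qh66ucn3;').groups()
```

('cn3',)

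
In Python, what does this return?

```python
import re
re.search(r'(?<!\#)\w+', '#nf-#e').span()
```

A negative assertion filters positions out without eating any characters.
`re.search` tries every starting position until one works.
The match spans [2:3] → 'f'.

(2, 3)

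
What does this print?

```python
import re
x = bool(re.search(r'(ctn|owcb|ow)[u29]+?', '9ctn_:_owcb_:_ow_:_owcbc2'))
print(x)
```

False

Here no position works, so the call returns None, and `bool(None)` is False.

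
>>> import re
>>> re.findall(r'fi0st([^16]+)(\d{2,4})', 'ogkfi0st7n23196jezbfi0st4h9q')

[('7n23', '196')]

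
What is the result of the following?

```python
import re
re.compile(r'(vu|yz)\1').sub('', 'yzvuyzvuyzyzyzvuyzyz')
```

'yzvuyzvuyzvu'

`\1` is not a pattern — it's the concrete string captured by group 1, re-applied verbatim.
Matches: at [8:12] → 'yzyz'; at [16:20] → 'yzyz'.
`sub` substitutes '' at each match site.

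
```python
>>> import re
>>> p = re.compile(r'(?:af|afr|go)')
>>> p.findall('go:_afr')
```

['go', 'af']

Branches in `(...|...)` are attempted left-to-right; the first branch that allows the whole pattern to succeed is taken.
Walking the string: at [0:2] → 'go'; at [4:6] → 'af'.
Since nothing is captured, `findall` lists the 2 matched substrings directly.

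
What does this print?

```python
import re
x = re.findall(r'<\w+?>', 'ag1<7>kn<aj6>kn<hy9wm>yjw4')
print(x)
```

['<7>', '<aj6>', '<hy9wm>']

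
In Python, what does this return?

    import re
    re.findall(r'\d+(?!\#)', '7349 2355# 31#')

['7349', '235', '3']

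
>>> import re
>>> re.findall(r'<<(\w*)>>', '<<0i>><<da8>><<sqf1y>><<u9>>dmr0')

['0i', 'da8', 'sqf1y', 'u9']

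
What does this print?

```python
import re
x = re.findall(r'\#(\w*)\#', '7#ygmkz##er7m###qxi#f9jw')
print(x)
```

['ygmkz', 'er7m', '']

Walking the string: at [1:8] match '#ygmkz#', group 1 = 'ygmkz'; at [8:14] match '#er7m#', group 1 = 'er7m'; at [14:16] match '##', group 1 = ''.
Because there's exactly one group, `findall` drops the full match and keeps group 1 from each hit.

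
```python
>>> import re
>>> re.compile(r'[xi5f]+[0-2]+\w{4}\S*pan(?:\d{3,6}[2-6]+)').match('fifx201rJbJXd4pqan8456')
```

None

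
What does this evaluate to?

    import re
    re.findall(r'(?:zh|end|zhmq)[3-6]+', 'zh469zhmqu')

['zh46']

No capturing groups, so `findall` returns the 1 full match string.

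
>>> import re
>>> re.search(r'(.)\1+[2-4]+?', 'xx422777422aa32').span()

(0, 3)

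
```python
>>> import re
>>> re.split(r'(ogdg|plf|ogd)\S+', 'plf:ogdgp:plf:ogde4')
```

Matches to split on: at [0:19] → 'plf:ogdgp:plf:ogde4'.
Because the pattern has a capturing group, `split` also inserts each captured text between the pieces.

['', 'plf', '']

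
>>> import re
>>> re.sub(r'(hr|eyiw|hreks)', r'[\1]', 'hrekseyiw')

'[hr]eks[eyiw]'

The regex engine tests alternatives in the order written; an earlier branch that matches wins even if a later one would match more.
Matches: at [0:2] → 'hr'; at [5:9] → 'eyiw'.
The replacement refers to a captured group, so each match is rewritten using its own captured text.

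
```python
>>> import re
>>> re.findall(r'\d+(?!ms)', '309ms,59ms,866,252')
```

`(?!…)`/`(?<!…)` only lets a position through if the neighbouring text does NOT match; no characters are consumed.
Scanning left to right: at [0:2] → '30'; at [6:7] → '5'; at [11:14] → '866'; at [15:18] → '252'.
`findall` yields the raw match text (4 of them) because the pattern has no groups.

['30', '5', '866', '252']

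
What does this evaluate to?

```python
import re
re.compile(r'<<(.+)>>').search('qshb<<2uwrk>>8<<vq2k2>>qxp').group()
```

'<<2uwrk>>8<<vq2k2>>'

The match spans [4:23] → '<<2uwrk>>8<<vq2k2>>'.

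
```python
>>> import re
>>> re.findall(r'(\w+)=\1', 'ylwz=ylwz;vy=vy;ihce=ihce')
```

A backreference is literal: `\1` must see the identical characters the first group matched.
Walking the string: at [0:9] match 'ylwz=ylwz', group 1 = 'ylwz'; at [10:15] match 'vy=vy', group 1 = 'vy'; at [16:25] match 'ihce=ihce', group 1 = 'ihce'.
Because there's exactly one group, `findall` drops the full match and keeps group 1 from each hit.

['ylwz', 'vy', 'ihce']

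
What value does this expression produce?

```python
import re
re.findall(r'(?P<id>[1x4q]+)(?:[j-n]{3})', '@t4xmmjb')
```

['4x']

The pattern matches one or more of one of [1x4q] (captured as 'id'); then exactly 3 of a character in [j-n] (non-capturing group).
Because there's exactly one group, `findall` drops the full match and keeps group 1 from the one hit.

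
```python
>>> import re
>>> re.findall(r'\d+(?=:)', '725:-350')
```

['725']

Lookahead/lookbehind check context without consuming it, so the matched span excludes the asserted characters.
`findall` yields the raw match text (1 of them) because the pattern has no groups.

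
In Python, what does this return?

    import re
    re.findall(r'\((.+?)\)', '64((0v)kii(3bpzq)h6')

['(0v', '3bpzq']

A non-greedy quantifier consumes as few characters as it can — just enough that the remainder of the pattern still matches from where it stops; whatever follows it matches normally.
One capturing group, so `findall` returns just the captured substring from each match — 2 in all.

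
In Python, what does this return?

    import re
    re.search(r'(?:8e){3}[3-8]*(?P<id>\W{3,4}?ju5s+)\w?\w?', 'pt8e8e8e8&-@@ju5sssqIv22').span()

(2, 21)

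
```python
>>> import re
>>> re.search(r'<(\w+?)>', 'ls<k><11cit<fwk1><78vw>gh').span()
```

The match spans [2:5] → '<k>'.

(2, 5)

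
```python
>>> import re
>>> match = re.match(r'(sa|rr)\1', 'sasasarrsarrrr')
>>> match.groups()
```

('sa',)

The backreference `\1` re-matches whatever the first group consumed, character for character.
`re.match` only tries the pattern at the start of the string.
The match spans [0:4] → 'sasa'.
Captured: group 1 = 'sa'.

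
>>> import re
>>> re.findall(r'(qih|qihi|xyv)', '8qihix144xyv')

['qih', 'xyv']

Alternation tries branches left to right and keeps the first one that lets the overall match succeed at that position.
Walking the string: at [1:4] match 'qih', group 1 = 'qih'; at [9:12] match 'xyv', group 1 = 'xyv'.
With a single group, `findall` returns only what that group captured — 2 items.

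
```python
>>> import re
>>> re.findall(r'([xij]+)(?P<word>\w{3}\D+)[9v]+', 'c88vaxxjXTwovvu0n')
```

[('xxj', 'XTwov')]

This matches one or more of one of [xij] (captured); then exactly 3 of a word character, then one or more of a non-digit (captured as 'word'); then one or more of one of [9v].
Multiple groups make `findall` return tuples — one 2-tuple for the one match.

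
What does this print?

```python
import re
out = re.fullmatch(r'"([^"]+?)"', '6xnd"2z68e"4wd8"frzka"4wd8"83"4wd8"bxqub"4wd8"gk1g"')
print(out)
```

`re.fullmatch` requires the pattern to consume the entire string.
Here the string isn't matched end-to-end, so the call returns None.

None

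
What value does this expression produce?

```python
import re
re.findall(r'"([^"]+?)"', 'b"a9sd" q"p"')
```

Because there's exactly one group, `findall` drops the full match and keeps group 1 from each hit.

['a9sd', 'p']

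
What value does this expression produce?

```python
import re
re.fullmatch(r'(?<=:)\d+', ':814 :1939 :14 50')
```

The `(?=…)`/`(?<=…)` assertion just peeks at neighbouring text; it doesn't advance the match position.
`re.fullmatch` requires the pattern to consume the entire string.
Here the pattern can't cover the whole string, so the call returns None.

None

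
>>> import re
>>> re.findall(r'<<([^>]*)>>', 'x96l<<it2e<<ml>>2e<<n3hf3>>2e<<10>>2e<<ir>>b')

Matches: at [4:16] match '<<it2e<<ml>>', group 1 = 'it2e<<ml'; at [18:27] match '<<n3hf3>>', group 1 = 'n3hf3'; at [29:35] match '<<10>>', group 1 = '10'; at [37:43] match '<<ir>>', group 1 = 'ir'.
Because there's exactly one group, `findall` drops the full match and keeps group 1 from each hit.

['it2e<<ml', 'n3hf3', '10', 'ir']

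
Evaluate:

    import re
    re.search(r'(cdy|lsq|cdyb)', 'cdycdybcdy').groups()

`re.search` scans for the first position where the pattern succeeds.
The match spans [0:3] → 'cdy'.
Captured: group 1 = 'cdy'.

('cdy',)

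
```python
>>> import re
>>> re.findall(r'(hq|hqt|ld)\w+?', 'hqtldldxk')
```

Branches in `(...|...)` are attempted left-to-right; the first branch that allows the whole pattern to succeed is taken.
Scanning left to right: at [0:3] match 'hqt', group 1 = 'hq'; at [3:6] match 'ldl', group 1 = 'ld'.
Because there's exactly one group, `findall` drops the full match and keeps group 1 from each hit.

['hq', 'ld']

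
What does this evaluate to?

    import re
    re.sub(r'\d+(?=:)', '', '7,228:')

The `(?=…)`/`(?<=…)` assertion just peeks at neighbouring text; it doesn't advance the match position.
Matches: at [2:5] → '228'.
`sub` substitutes '' at each match site.

'7,:'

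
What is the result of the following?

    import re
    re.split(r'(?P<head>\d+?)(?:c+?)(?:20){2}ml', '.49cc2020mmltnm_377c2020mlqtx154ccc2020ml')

Pattern: one or more of a digit (lazy) (captured as 'head'); then one or more of a literal 'c' (lazy) (non-capturing group); then the literal '20' repeated 2 times, then the literal 'ml'.
Matches to split on: at [16:26] → '377c2020ml'; at [29:41] → '154ccc2020ml'.
Because the pattern has a capturing group, `split` also inserts each captured text between the pieces.

['.49cc2020mmltnm_', '377', 'qtx', '154', '']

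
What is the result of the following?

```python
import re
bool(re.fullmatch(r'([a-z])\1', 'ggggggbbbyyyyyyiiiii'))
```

`re.fullmatch` is like wrapping the pattern in `^…$` (in single-line mode).
Here the pattern can't cover the whole string, so the call returns None, and `bool(None)` is False.

False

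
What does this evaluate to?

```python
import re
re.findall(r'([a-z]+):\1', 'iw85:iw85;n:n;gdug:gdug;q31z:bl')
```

['n', 'gdug']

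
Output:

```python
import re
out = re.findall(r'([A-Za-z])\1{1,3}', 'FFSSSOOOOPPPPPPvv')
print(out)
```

`\1` has to match the exact text group 1 already captured.
Because there's exactly one group, `findall` drops the full match and keeps group 1 from each hit.

['F', 'S', 'O', 'P', 'P', 'v']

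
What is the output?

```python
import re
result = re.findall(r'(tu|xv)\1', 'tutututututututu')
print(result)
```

['tu', 'tu', 'tu', 'tu']

After group 1 captures some text, `\1` only succeeds where that same text appears again.
With a single group, `findall` returns only what that group captured — 4 items.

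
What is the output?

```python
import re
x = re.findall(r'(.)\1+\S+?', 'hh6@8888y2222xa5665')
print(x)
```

The backreference `\1` re-matches whatever the first group consumed, character for character.
`findall` collects group 1 from each match (4 total).

['h', '8', '2', '6']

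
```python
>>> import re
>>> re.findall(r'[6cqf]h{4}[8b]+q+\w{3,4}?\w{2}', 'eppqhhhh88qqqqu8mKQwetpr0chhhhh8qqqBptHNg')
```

Because the quantifier is non-greedy, it stops expanding at the earliest point where the rest of the pattern can succeed.
Since nothing is captured, `findall` lists the 1 matched substring directly.

['qhhhh88qqqqu8mKQ']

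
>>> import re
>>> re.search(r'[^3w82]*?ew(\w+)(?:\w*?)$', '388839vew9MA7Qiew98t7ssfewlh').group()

'9vew9MA7Qiew98t7ssfewlh'

The pattern matches zero or more of any character except [3w82] (lazy), then the literal 'ew'; then one or more of a word character (captured); then zero or more of a word character (lazy) (non-capturing group); then anchored at the end.
The match spans [5:28] → '9vew9MA7Qiew98t7ssfewlh'.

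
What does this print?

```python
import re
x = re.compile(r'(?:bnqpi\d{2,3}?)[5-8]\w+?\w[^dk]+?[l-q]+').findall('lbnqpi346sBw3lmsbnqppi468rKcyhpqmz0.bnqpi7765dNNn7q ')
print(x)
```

Pattern: the literal 'bn', then the literal 'qpi', then 2 to 3 of a digit (lazy) (non-capturing group); then a character in [5-8], then one or more of a word character (lazy), then a word character; then one or more of any character except [dk] (lazy); then one or more of a character in [l-q].
Since nothing is captured, `findall` lists the 2 matched substrings directly.

['bnqpi346sBw3lm', 'bnqpi7765dNNn']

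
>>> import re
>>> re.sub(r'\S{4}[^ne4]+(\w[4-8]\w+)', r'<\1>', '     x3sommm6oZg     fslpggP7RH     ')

The pattern matches exactly 4 of a non-whitespace character; then one or more of any character except [ne4]; then a word character, then a character in [4-8], then one or more of a word character (captured).
Each match is replaced using the text its own group 1 captured.

'     <P7RH>     '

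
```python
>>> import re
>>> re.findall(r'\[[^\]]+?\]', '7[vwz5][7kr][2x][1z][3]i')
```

['[vwz5]', '[7kr]', '[2x]', '[1z]', '[3]']

No capturing groups, so `findall` returns the 5 full match strings.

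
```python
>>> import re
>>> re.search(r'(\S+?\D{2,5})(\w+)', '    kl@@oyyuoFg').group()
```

'kl@@oyyuoFg'

This matches one or more of a non-whitespace character (lazy), then 2 to 5 of a non-digit (captured); then one or more of a word character (captured).
The match spans [4:15] → 'kl@@oyyuoFg'.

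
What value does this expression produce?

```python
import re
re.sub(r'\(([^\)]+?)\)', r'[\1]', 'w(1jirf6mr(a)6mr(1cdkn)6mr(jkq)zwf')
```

Matches: at [1:13] → '(1jirf6mr(a)'; at [16:23] → '(1cdkn)'; at [26:31] → '(jkq)'.
The replacement refers to a captured group, so each match is rewritten using its own captured text.

'w[1jirf6mr(a]6mr[1cdkn]6mr[jkq]zwf'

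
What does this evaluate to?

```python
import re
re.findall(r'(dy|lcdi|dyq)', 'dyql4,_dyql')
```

['dy', 'dy']

The regex engine tests alternatives in the order written; an earlier branch that matches wins even if a later one would match more.
Because there's exactly one group, `findall` drops the full match and keeps group 1 from each hit.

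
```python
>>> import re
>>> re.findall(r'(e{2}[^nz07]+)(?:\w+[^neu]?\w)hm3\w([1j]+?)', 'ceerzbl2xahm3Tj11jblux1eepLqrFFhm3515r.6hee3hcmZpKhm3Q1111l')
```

[('eer', '1'), ('ee3hcmZ', '1')]

The pattern matches exactly 2 of the literal 'e', then one or more of any character except [nz07] (captured); then one or more of a word character, then optionally any character except [neu], then a word character (non-capturing group); then the literal 'hm3', then a word character; then one or more of one of [1j] (lazy) (captured).
Because the quantifier is non-greedy, it stops expanding at the earliest point where the rest of the pattern can succeed.
Walking the string: at [1:36] match 'eerzbl2xahm3Tj11jblux1eepLqrFFhm351', groups = ('eer', '1'); at [41:55] match 'ee3hcmZpKhm3Q1', groups = ('ee3hcmZ', '1').
Multiple groups make `findall` return tuples — one 2-tuple for each match.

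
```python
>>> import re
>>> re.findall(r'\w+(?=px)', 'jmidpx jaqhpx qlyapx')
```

['jmid', 'jaqh', 'qlya']

The lookaround is zero-width — it requires the adjacent text to match without consuming it, so the asserted text isn't part of the match.
`findall` yields the raw match text (3 of them) because the pattern has no groups.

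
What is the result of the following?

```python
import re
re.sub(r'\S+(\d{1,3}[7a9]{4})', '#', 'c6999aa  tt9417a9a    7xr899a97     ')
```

'#  #    #     '

This matches one or more of a non-whitespace character; then 1 to 3 of a digit, then exactly 4 of one of [7a9] (captured).
Matches: at [0:7] → 'c6999aa'; at [9:18] → 'tt9417a9a'; at [22:31] → '7xr899a97'.
`sub` substitutes '#' at each match site.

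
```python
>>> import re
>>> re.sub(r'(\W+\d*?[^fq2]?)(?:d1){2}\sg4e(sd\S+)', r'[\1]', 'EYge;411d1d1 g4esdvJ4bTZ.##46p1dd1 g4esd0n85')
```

This matches one or more of a non-word character, then zero or more of a digit (lazy), then optionally any character except [fq2] (captured); then the literal 'd1' repeated 2 times, then whitespace, then the literal 'g4e'; then the literal 'sd', then one or more of a non-whitespace character (captured).
Matches: at [4:34] → ';411d1d1 g4esdvJ4bTZ.##46p1dd1'.
The replacement refers to a captured group, so each match is rewritten using its own captured text.

'EYge[;411] g4esd0n85'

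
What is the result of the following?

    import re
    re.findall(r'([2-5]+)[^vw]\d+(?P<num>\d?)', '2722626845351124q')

The pattern matches one or more of a character in [2-5] (captured); then any character except [vw], then one or more of a digit; then optionally a digit (captured as 'num').
Multiple groups make `findall` return tuples — one 2-tuple for the one match.

[('2', '')]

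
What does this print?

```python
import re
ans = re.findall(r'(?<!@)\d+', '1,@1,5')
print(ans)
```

A negative assertion filters positions out without eating any characters.
Walking the string: at [0:1] → '1'; at [5:6] → '5'.
No capturing groups, so `findall` returns the 2 full match strings.

['1', '5']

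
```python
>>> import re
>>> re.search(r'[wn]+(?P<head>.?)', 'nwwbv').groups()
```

The pattern matches one or more of one of [wn]; then optionally any character (captured as 'head').
Unlike `match`, `search` isn't anchored — it looks for the pattern anywhere in the string.
The match spans [0:4] → 'nwwb'.
Captured: group 1 = 'b'.

('b',)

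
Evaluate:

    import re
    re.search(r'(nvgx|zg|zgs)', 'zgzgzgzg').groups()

`re.search` tries every starting position until one works.
The match spans [0:2] → 'zg'.
Captured: group 1 = 'zg'.

('zg',)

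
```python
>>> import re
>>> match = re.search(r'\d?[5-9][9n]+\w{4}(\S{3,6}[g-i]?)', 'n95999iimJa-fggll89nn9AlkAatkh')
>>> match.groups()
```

('a-fggl',)

Pattern: optionally a digit, then a character in [5-9]; then one or more of one of [9n], then exactly 4 of a word character; then 3 to 6 of a non-whitespace character, then optionally a character in [g-i] (captured).
`re.search` tries every starting position until one works.
The match spans [1:16] → '95999iimJa-fggl'.
Captured: group 1 = 'a-fggl'.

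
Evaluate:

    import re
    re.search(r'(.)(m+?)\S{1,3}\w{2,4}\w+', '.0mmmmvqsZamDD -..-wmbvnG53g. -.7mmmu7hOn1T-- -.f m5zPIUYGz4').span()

(1, 14)

The match spans [1:14] → '0mmmmvqsZamDD'.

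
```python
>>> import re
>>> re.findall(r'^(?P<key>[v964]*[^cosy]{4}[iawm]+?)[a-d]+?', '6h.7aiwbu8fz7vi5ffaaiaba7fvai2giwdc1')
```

This matches anchored at the start of the string; then zero or more of one of [v964], then exactly 4 of any character except [cosy], then one or more of one of [iawm] (lazy) (captured as 'key'); then one or more of a character in [a-d] (lazy).
Matches: at [0:8] match '6h.7aiwb', group 1 = '6h.7aiw'.
`findall` collects group 1 from the one match (1 total).

['6h.7aiw']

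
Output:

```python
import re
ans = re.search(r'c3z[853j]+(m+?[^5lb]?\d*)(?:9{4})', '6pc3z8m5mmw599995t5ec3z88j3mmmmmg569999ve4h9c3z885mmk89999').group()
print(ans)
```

The pattern matches the literal 'c3z', then one or more of one of [853j]; then one or more of a literal 'm' (lazy), then optionally any character except [5lb], then zero or more of a digit (captured); then exactly 4 of a literal '9' (non-capturing group).
`re.search` scans for the first position where the pattern succeeds.
The match spans [20:39] → 'c3z88j3mmmmmg569999'.
Captured: group 1 = 'mmmmmg56'.

c3z88j3mmmmmg569999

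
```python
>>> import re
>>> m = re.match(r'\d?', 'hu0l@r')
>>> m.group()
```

''

`re.match` only tries the pattern at the start of the string.
The match spans [0:0] → ''.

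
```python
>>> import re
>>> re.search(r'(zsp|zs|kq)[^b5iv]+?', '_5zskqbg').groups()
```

Unlike `match`, `search` isn't anchored — it looks for the pattern anywhere in the string.
The match spans [2:5] → 'zsk'.
Captured: group 1 = 'zs'.

('zs',)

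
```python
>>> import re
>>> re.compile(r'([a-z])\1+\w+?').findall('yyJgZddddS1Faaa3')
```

['y', 'd', 'a']

`\1` is not a pattern — it's the concrete string captured by group 1, re-applied verbatim.
Because there's exactly one group, `findall` drops the full match and keeps group 1 from each hit.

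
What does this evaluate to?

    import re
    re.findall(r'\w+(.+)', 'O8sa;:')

The pattern matches one or more of a word character; then one or more of any character (captured).
With a single group, `findall` returns only what that group captured — 1 item.

[';:']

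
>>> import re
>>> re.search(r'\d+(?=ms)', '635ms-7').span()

Because the assertion is zero-width, the text it checks is not consumed and won't appear in the result.
Unlike `match`, `search` isn't anchored — it looks for the pattern anywhere in the string.
The match spans [0:3] → '635'.

(0, 3)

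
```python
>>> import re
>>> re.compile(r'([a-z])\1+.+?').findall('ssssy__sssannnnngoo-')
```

A backreference is literal: `\1` must see the identical characters the first group matched.
Scanning left to right: at [0:5] match 'ssssy', group 1 = 's'; at [7:11] match 'sssa', group 1 = 's'; at [11:17] match 'nnnnng', group 1 = 'n'; at [17:20] match 'oo-', group 1 = 'o'.
One capturing group, so `findall` returns just the captured substring from each match — 4 in all.

['s', 's', 'n', 'o']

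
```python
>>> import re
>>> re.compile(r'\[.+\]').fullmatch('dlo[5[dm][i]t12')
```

None

`fullmatch` succeeds only if the pattern covers the string from start to end.
Here the pattern can't cover the whole string, so the call returns None.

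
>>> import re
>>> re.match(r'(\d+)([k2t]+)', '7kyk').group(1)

The match spans [0:2] → '7k'.
Captured: group 1 = '7', group 2 = 'k'.

'7'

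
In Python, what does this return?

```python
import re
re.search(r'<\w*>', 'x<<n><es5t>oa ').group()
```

'<n>'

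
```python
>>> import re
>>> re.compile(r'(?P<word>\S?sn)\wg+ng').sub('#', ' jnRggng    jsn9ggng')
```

' jnRggng    #'

Every occurrence is swapped for '#'.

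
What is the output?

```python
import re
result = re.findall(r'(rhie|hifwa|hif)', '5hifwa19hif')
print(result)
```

['hifwa', 'hif']

The regex engine tests alternatives in the order written; an earlier branch that matches wins even if a later one would match more.
Walking the string: at [1:6] match 'hifwa', group 1 = 'hifwa'; at [8:11] match 'hif', group 1 = 'hif'.
`findall` collects group 1 from each match (2 total).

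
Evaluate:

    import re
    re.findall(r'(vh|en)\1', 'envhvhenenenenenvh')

['vh', 'en', 'en']

`\1` has to match the exact text group 1 already captured.
Matches: at [2:6] match 'vhvh', group 1 = 'vh'; at [6:10] match 'enen', group 1 = 'en'; at [10:14] match 'enen', group 1 = 'en'.
Because there's exactly one group, `findall` drops the full match and keeps group 1 from each hit.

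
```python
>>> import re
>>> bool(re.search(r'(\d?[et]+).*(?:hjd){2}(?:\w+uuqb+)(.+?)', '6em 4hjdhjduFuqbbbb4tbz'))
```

False

Pattern: optionally a digit, then one or more of one of [et] (captured); then zero or more of any character, then the literal 'hjd' repeated 2 times; then one or more of a word character, then the literal 'uuq', then one or more of a literal 'b' (non-capturing group); then one or more of any character (lazy) (captured).
`re.search` scans for the first position where the pattern succeeds.
Here no position works, so the call returns None, and `bool(None)` is False.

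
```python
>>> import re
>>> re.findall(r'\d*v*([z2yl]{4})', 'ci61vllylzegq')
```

One capturing group, so `findall` returns just the captured substring from the one match — 1 in all.

['llyl']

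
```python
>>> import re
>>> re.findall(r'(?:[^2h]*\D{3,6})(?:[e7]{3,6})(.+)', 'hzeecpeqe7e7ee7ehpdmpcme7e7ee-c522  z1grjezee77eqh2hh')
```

['ehpdmpcme7e7ee-c522  z1grjezee77eqh2hh']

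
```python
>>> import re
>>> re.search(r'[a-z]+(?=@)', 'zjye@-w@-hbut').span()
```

Lookahead/lookbehind check context without consuming it, so the matched span excludes the asserted characters.
Unlike `match`, `search` isn't anchored — it looks for the pattern anywhere in the string.
The match spans [0:4] → 'zjye'.

(0, 4)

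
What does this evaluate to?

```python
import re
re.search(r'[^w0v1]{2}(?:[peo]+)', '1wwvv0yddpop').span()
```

(7, 12)

This matches exactly 2 of any character except [w0v1]; then one or more of one of [peo] (non-capturing group).
`re.search` tries every starting position until one works.
The match spans [7:12] → 'ddpop'.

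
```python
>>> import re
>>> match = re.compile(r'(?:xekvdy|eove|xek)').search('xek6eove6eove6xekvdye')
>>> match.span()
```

(0, 3)

`search` walks the string left to right and returns the first match it finds.
The match spans [0:3] → 'xek'.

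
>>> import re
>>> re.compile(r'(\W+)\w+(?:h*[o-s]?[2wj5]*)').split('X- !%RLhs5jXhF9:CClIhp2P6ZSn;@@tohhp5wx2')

Pattern: one or more of a non-word character (captured); then one or more of a word character; then zero or more of the literal 'h', then optionally a character in [o-s], then zero or more of one of [2wj5] (non-capturing group).
Matches to split on: at [1:15] → '- !%RLhs5jXhF9'; at [15:28] → ':CClIhp2P6ZSn'; at [28:40] → ';@@tohhp5wx2'.
With a capturing group present, the delimiter's captured portion is kept in the result list.

['X', '- !%', '', ':', '', ';@@', '']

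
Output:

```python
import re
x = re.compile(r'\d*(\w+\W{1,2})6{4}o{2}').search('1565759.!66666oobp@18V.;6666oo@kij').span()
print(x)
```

(19, 30)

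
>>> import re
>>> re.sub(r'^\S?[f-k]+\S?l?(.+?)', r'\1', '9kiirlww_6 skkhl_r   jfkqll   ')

'ww_6 skkhl_r   jfkqll   '

This matches anchored at the start of the string; then optionally a non-whitespace character; then one or more of a character in [f-k], then optionally a non-whitespace character, then optionally the literal 'l'; then one or more of any character (lazy) (captured).
Matches: at [0:7] → '9kiirlw'.
`\1` in the replacement pulls in group 1's text for each match.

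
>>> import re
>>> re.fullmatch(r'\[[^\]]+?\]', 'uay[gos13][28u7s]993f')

None

`re.fullmatch` is like wrapping the pattern in `^…$` (in single-line mode).
Here there's no way to consume every character, so the call returns None.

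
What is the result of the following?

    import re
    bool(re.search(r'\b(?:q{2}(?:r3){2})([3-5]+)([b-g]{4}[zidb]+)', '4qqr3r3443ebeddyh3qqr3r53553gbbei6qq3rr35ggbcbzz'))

Here nothing in the string fits, so the call returns None, and `bool(None)` is False.

False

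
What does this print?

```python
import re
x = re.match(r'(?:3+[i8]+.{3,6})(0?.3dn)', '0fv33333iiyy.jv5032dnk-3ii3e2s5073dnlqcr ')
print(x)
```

None

With `match`, the pattern is implicitly anchored at the beginning.
Here the pattern fails at index 0, so the call returns None.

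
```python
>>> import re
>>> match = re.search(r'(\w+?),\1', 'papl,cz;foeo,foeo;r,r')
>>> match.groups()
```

('foeo',)

The backreference `\1` re-matches whatever the first group consumed, character for character.
`search` walks the string left to right and returns the first match it finds.
The match spans [8:17] → 'foeo,foeo'.
Captured: group 1 = 'foeo'.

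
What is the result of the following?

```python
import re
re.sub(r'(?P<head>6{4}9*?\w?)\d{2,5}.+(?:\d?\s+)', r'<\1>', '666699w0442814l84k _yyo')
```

This matches exactly 4 of a literal '6', then zero or more of a literal '9' (lazy), then optionally a word character (captured as 'head'); then 2 to 5 of a digit, then one or more of any character; then optionally a digit, then one or more of whitespace (non-capturing group).
With the lazy modifier that quantifier settles for the fewest repetitions that let the rest of the pattern succeed (the atoms after it are unaffected and can still be greedy).
Matches: at [0:19] → '666699w0442814l84k '.
The replacement refers to a captured group, so each match is rewritten using its own captured text.

'<6666>_yyo'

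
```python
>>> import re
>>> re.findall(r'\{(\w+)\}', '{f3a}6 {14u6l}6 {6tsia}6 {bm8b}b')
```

['f3a', '14u6l', '6tsia', 'bm8b']

Walking the string: at [0:5] match '{f3a}', group 1 = 'f3a'; at [7:14] match '{14u6l}', group 1 = '14u6l'; at [16:23] match '{6tsia}', group 1 = '6tsia'; at [25:31] match '{bm8b}', group 1 = 'bm8b'.
Because there's exactly one group, `findall` drops the full match and keeps group 1 from each hit.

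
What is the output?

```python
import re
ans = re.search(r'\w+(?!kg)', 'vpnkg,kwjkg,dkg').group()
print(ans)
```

vpnkg

`(?!…)`/`(?<!…)` only lets a position through if the neighbouring text does NOT match; no characters are consumed.
The match spans [0:5] → 'vpnkg'.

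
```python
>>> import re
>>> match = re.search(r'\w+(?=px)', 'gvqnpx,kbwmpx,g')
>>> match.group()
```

Because the assertion is zero-width, the text it checks is not consumed and won't appear in the result.
`re.search` tries every starting position until one works.
The match spans [0:4] → 'gvqn'.

'gvqn'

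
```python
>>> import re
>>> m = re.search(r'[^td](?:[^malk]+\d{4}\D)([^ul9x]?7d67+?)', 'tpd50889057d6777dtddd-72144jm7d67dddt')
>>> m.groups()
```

('m7d67',)

The match spans [1:33] → 'pd50889057d6777dtddd-72144jm7d67'.
Captured: group 1 = 'm7d67'.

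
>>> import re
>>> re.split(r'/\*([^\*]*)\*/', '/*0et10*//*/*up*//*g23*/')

['', '0et10', '/*', 'up', '', 'g23', '']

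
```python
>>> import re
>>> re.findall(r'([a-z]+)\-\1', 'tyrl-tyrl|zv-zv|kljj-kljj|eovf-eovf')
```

The backreference `\1` re-matches whatever the first group consumed, character for character.
`findall` collects group 1 from each match (4 total).

['tyrl', 'zv', 'kljj', 'eovf']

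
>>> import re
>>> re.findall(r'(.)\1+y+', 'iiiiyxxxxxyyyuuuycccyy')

['i', 'x', 'u', 'c']

`\1` is not a pattern — it's the concrete string captured by group 1, re-applied verbatim.
Because there's exactly one group, `findall` drops the full match and keeps group 1 from each hit.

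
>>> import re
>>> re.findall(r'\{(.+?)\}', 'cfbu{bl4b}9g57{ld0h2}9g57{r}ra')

['bl4b', 'ld0h2', 'r']

A non-greedy quantifier consumes as few characters as it can — just enough that the remainder of the pattern still matches from where it stops; whatever follows it matches normally.
Because there's exactly one group, `findall` drops the full match and keeps group 1 from each hit.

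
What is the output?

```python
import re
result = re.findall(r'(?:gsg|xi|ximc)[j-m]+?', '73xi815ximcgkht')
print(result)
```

['xim']

Scanning left to right: at [7:10] → 'xim'.
Since nothing is captured, `findall` lists the 1 matched substring directly.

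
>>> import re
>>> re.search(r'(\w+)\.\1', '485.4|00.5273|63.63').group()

A backreference is literal: `\1` must see the identical characters the first group matched.
`re.search` scans for the first position where the pattern succeeds.
The match spans [14:19] → '63.63'.
Captured: group 1 = '63'.

'63.63'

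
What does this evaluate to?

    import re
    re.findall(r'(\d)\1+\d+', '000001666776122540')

['0']

`\1` has to match the exact text group 1 already captured.
Scanning left to right: at [0:18] match '000001666776122540', group 1 = '0'.
With a single group, `findall` returns only what that group captured — 1 item.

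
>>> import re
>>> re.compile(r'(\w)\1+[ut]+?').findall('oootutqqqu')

After group 1 captures some text, `\1` only succeeds where that same text appears again.
Walking the string: at [0:4] match 'ooot', group 1 = 'o'; at [6:10] match 'qqqu', group 1 = 'q'.
With a single group, `findall` returns only what that group captured — 2 items.

['o', 'q']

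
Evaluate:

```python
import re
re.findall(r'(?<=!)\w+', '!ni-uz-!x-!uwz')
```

['ni', 'x', 'uwz']

The lookaround is zero-width — it requires the adjacent text to match without consuming it, so the asserted text isn't part of the match.
Matches: at [1:3] → 'ni'; at [8:9] → 'x'; at [11:14] → 'uwz'.
With no groups in the pattern, `findall` gives back each whole match — 3 here.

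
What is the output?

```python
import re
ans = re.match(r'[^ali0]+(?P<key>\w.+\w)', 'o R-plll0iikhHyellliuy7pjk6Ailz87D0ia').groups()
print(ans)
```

('lll0iikhHyellliuy7pjk6Ailz87D0ia',)

Pattern: one or more of any character except [ali0]; then a word character, then one or more of any character, then a word character (captured as 'key').
`match` is anchored at position 0; if the pattern doesn't fit there, it returns None.
The match spans [0:37] → 'o R-plll0iikhHyellliuy7pjk6Ailz87D0ia'.
Captured: group 1 = 'lll0iikhHyellliuy7pjk6Ailz87D0ia'.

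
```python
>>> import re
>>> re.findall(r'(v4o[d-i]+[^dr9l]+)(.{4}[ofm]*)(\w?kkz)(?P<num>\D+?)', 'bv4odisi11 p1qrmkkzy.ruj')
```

[('v4odisi11 p', '1qrm', 'kkz', 'y')]

Pattern: the literal 'v4o', then one or more of a character in [d-i], then one or more of any character except [dr9l] (captured); then exactly 4 of any character, then zero or more of one of [ofm] (captured); then optionally a word character, then the literal 'kkz' (captured); then one or more of a non-digit (lazy) (captured as 'num').
With 4 capturing groups, `findall` returns a 4-tuple per match.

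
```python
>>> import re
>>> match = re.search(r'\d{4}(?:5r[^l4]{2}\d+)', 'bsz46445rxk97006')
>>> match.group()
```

Pattern: exactly 4 of a digit; then the literal '5r', then exactly 2 of any character except [l4], then one or more of a digit (non-capturing group).
Unlike `match`, `search` isn't anchored — it looks for the pattern anywhere in the string.
The match spans [3:16] → '46445rxk97006'.

'46445rxk97006'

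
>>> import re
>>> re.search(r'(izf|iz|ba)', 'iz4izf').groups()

('iz',)

Unlike `match`, `search` isn't anchored — it looks for the pattern anywhere in the string.
The match spans [0:2] → 'iz'.
Captured: group 1 = 'iz'.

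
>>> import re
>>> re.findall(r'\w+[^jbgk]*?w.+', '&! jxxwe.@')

['jxxwe.@']

This matches one or more of a word character; then zero or more of any character except [jbgk] (lazy), then the literal 'w', then one or more of any character.
Walking the string: at [3:10] → 'jxxwe.@'.
`findall` yields the raw match text (1 of them) because the pattern has no groups.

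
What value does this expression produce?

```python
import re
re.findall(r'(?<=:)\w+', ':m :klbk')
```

Lookahead/lookbehind check context without consuming it, so the matched span excludes the asserted characters.
Matches: at [1:2] → 'm'; at [4:8] → 'klbk'.
Since nothing is captured, `findall` lists the 2 matched substrings directly.

['m', 'klbk']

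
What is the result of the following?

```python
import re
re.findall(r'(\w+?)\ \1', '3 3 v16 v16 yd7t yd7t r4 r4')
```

['3', 'v16', 'yd7t', 'r4']

`\1` is not a pattern — it's the concrete string captured by group 1, re-applied verbatim.
Matches: at [0:3] match '3 3', group 1 = '3'; at [4:11] match 'v16 v16', group 1 = 'v16'; at [12:21] match 'yd7t yd7t', group 1 = 'yd7t'; at [22:27] match 'r4 r4', group 1 = 'r4'.
One capturing group, so `findall` returns just the captured substring from each match — 4 in all.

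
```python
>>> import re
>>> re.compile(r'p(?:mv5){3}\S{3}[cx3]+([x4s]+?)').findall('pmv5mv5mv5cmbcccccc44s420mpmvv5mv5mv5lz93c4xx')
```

['4']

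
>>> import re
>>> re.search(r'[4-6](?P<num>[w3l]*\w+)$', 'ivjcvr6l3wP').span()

(6, 11)

This matches a character in [4-6]; then zero or more of one of [w3l], then one or more of a word character (captured as 'num'); then anchored at the end.
`re.search` scans for the first position where the pattern succeeds.
The match spans [6:11] → '6l3wP'.
Captured: group 1 = 'l3wP'.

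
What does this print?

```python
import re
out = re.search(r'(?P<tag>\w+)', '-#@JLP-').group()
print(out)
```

JLP

Pattern: one or more of a word character (captured as 'tag').
Unlike `match`, `search` isn't anchored — it looks for the pattern anywhere in the string.
The match spans [3:6] → 'JLP'.
Captured: group 1 = 'JLP'.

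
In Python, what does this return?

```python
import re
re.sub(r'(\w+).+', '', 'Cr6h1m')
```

''

The pattern matches one or more of a word character (captured); then one or more of any character.
Matches: at [0:6] → 'Cr6h1m'.
Every occurrence is swapped for ''.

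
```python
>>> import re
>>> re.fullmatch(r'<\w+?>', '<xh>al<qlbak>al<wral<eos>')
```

`re.fullmatch` requires the pattern to consume the entire string.
Here the pattern can't cover the whole string, so the call returns None.

None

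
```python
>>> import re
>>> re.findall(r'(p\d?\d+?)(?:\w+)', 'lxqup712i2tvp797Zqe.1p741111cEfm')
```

['p71', 'p74']

The pattern matches a literal 'p', then optionally a digit, then one or more of a digit (lazy) (captured); then one or more of a word character (non-capturing group).
With a single group, `findall` returns only what that group captured — 2 items.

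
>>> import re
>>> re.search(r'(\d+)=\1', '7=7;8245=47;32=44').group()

After group 1 captures some text, `\1` only succeeds where that same text appears again.
`re.search` scans for the first position where the pattern succeeds.
The match spans [0:3] → '7=7'.
Captured: group 1 = '7'.

'7=7'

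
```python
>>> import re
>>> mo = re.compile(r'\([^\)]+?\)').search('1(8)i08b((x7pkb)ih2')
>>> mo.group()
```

The match spans [1:4] → '(8)'.

'(8)'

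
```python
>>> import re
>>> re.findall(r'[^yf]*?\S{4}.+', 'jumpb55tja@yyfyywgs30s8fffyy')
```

['jumpb55tja@yyfyywgs30s8fffyy']

Pattern: zero or more of any character except [yf] (lazy); then exactly 4 of a non-whitespace character, then one or more of any character.
Matches: at [0:28] → 'jumpb55tja@yyfyywgs30s8fffyy'.
`findall` yields the raw match text (1 of them) because the pattern has no groups.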